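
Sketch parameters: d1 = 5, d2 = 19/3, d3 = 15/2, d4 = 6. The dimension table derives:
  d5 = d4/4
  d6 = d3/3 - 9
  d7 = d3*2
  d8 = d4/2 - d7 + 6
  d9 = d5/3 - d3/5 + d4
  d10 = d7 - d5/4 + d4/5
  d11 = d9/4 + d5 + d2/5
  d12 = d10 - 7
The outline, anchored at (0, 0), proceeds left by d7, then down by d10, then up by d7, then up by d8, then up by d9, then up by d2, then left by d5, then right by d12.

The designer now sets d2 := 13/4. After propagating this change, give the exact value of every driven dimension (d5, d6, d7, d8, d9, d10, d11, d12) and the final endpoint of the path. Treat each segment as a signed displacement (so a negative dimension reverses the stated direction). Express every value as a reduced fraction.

Apply edit: d2 := 13/4
  d5 = d4/4 = 3/2
  d6 = d3/3 - 9 = -13/2
  d7 = d3*2 = 15
  d8 = d4/2 - d7 + 6 = -6
  d9 = d5/3 - d3/5 + d4 = 5
  d10 = d7 - d5/4 + d4/5 = 633/40
  d11 = d9/4 + d5 + d2/5 = 17/5
  d12 = d10 - 7 = 353/40
Walk from origin (0, 0):
  seg 1: left by d7 = 15 → (-15, 0)
  seg 2: down by d10 = 633/40 → (-15, -633/40)
  seg 3: up by d7 = 15 → (-15, -33/40)
  seg 4: up by d8 = -6 → (-15, -273/40)
  seg 5: up by d9 = 5 → (-15, -73/40)
  seg 6: up by d2 = 13/4 → (-15, 57/40)
  seg 7: left by d5 = 3/2 → (-33/2, 57/40)
  seg 8: right by d12 = 353/40 → (-307/40, 57/40)

d5 = 3/2
d6 = -13/2
d7 = 15
d8 = -6
d9 = 5
d10 = 633/40
d11 = 17/5
d12 = 353/40
endpoint = (-307/40, 57/40)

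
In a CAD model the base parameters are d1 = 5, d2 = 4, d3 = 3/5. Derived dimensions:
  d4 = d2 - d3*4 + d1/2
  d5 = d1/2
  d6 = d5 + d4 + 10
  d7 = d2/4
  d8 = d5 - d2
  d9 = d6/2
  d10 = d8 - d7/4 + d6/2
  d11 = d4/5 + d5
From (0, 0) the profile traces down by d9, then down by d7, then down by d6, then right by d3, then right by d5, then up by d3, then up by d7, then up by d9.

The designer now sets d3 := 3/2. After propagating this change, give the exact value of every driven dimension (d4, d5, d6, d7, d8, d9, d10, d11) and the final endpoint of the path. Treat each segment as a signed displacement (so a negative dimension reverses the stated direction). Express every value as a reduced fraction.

d4 = 1/2
d5 = 5/2
d6 = 13
d7 = 1
d8 = -3/2
d9 = 13/2
d10 = 19/4
d11 = 13/5
endpoint = (4, -23/2)

Apply edit: d3 := 3/2
  d4 = d2 - d3*4 + d1/2 = 1/2
  d5 = d1/2 = 5/2
  d6 = d5 + d4 + 10 = 13
  d7 = d2/4 = 1
  d8 = d5 - d2 = -3/2
  d9 = d6/2 = 13/2
  d10 = d8 - d7/4 + d6/2 = 19/4
  d11 = d4/5 + d5 = 13/5
Walk from origin (0, 0):
  seg 1: down by d9 = 13/2 → (0, -13/2)
  seg 2: down by d7 = 1 → (0, -15/2)
  seg 3: down by d6 = 13 → (0, -41/2)
  seg 4: right by d3 = 3/2 → (3/2, -41/2)
  seg 5: right by d5 = 5/2 → (4, -41/2)
  seg 6: up by d3 = 3/2 → (4, -19)
  seg 7: up by d7 = 1 → (4, -18)
  seg 8: up by d9 = 13/2 → (4, -23/2)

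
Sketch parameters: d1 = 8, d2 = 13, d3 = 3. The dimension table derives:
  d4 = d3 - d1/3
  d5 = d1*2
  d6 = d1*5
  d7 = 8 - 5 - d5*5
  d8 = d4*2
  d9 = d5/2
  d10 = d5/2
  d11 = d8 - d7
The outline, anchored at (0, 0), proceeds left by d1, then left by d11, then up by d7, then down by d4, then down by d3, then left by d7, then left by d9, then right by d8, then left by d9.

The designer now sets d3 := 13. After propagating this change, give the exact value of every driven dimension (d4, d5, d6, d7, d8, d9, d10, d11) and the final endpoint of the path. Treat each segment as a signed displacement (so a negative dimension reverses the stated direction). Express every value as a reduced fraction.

d4 = 31/3
d5 = 16
d6 = 40
d7 = -77
d8 = 62/3
d9 = 8
d10 = 8
d11 = 293/3
endpoint = (-24, -301/3)

Apply edit: d3 := 13
  d4 = d3 - d1/3 = 31/3
  d5 = d1*2 = 16
  d6 = d1*5 = 40
  d7 = 8 - 5 - d5*5 = -77
  d8 = d4*2 = 62/3
  d9 = d5/2 = 8
  d10 = d5/2 = 8
  d11 = d8 - d7 = 293/3
Walk from origin (0, 0):
  seg 1: left by d1 = 8 → (-8, 0)
  seg 2: left by d11 = 293/3 → (-317/3, 0)
  seg 3: up by d7 = -77 → (-317/3, -77)
  seg 4: down by d4 = 31/3 → (-317/3, -262/3)
  seg 5: down by d3 = 13 → (-317/3, -301/3)
  seg 6: left by d7 = -77 → (-86/3, -301/3)
  seg 7: left by d9 = 8 → (-110/3, -301/3)
  seg 8: right by d8 = 62/3 → (-16, -301/3)
  seg 9: left by d9 = 8 → (-24, -301/3)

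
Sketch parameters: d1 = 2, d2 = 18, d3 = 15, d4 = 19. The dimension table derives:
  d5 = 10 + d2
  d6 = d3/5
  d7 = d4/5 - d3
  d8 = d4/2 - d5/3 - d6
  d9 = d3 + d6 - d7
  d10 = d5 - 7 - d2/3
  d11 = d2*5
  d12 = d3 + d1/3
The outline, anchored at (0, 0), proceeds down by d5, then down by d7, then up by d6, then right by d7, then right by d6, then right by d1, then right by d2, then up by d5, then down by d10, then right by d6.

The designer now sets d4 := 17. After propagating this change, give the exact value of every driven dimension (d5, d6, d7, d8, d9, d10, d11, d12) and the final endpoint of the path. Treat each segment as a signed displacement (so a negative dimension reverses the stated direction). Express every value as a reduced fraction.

d5 = 28
d6 = 3
d7 = -58/5
d8 = -23/6
d9 = 148/5
d10 = 15
d11 = 90
d12 = 47/3
endpoint = (72/5, -2/5)

Apply edit: d4 := 17
  d5 = 10 + d2 = 28
  d6 = d3/5 = 3
  d7 = d4/5 - d3 = -58/5
  d8 = d4/2 - d5/3 - d6 = -23/6
  d9 = d3 + d6 - d7 = 148/5
  d10 = d5 - 7 - d2/3 = 15
  d11 = d2*5 = 90
  d12 = d3 + d1/3 = 47/3
Walk from origin (0, 0):
  seg 1: down by d5 = 28 → (0, -28)
  seg 2: down by d7 = -58/5 → (0, -82/5)
  seg 3: up by d6 = 3 → (0, -67/5)
  seg 4: right by d7 = -58/5 → (-58/5, -67/5)
  seg 5: right by d6 = 3 → (-43/5, -67/5)
  seg 6: right by d1 = 2 → (-33/5, -67/5)
  seg 7: right by d2 = 18 → (57/5, -67/5)
  seg 8: up by d5 = 28 → (57/5, 73/5)
  seg 9: down by d10 = 15 → (57/5, -2/5)
  seg 10: right by d6 = 3 → (72/5, -2/5)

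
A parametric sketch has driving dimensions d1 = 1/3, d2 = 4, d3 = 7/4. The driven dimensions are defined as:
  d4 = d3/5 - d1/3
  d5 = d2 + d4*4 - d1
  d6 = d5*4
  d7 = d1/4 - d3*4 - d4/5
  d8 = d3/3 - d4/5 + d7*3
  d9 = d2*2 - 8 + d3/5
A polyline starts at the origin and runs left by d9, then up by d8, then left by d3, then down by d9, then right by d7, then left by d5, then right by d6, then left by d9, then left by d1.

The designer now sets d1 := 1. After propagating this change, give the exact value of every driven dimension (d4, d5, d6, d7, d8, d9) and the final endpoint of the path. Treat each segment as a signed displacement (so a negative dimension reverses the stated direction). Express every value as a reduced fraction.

d4 = 1/60
d5 = 46/15
d6 = 184/15
d7 = -1013/150
d8 = -492/25
d9 = 7/20
endpoint = (-301/300, -2003/100)

Apply edit: d1 := 1
  d4 = d3/5 - d1/3 = 1/60
  d5 = d2 + d4*4 - d1 = 46/15
  d6 = d5*4 = 184/15
  d7 = d1/4 - d3*4 - d4/5 = -1013/150
  d8 = d3/3 - d4/5 + d7*3 = -492/25
  d9 = d2*2 - 8 + d3/5 = 7/20
Walk from origin (0, 0):
  seg 1: left by d9 = 7/20 → (-7/20, 0)
  seg 2: up by d8 = -492/25 → (-7/20, -492/25)
  seg 3: left by d3 = 7/4 → (-21/10, -492/25)
  seg 4: down by d9 = 7/20 → (-21/10, -2003/100)
  seg 5: right by d7 = -1013/150 → (-664/75, -2003/100)
  seg 6: left by d5 = 46/15 → (-298/25, -2003/100)
  seg 7: right by d6 = 184/15 → (26/75, -2003/100)
  seg 8: left by d9 = 7/20 → (-1/300, -2003/100)
  seg 9: left by d1 = 1 → (-301/300, -2003/100)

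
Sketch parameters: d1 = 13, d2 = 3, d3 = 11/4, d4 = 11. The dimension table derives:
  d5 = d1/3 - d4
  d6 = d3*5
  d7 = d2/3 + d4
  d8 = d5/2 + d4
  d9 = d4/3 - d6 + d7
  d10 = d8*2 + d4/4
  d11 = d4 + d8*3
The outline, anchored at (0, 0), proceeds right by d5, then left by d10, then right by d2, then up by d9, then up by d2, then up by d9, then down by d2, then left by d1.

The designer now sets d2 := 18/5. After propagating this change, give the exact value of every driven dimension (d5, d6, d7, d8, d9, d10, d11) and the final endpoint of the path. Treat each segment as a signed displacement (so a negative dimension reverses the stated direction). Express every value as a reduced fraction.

d5 = -20/3
d6 = 55/4
d7 = 61/5
d8 = 23/3
d9 = 127/60
d10 = 217/12
d11 = 34
endpoint = (-683/20, 127/30)

Apply edit: d2 := 18/5
  d5 = d1/3 - d4 = -20/3
  d6 = d3*5 = 55/4
  d7 = d2/3 + d4 = 61/5
  d8 = d5/2 + d4 = 23/3
  d9 = d4/3 - d6 + d7 = 127/60
  d10 = d8*2 + d4/4 = 217/12
  d11 = d4 + d8*3 = 34
Walk from origin (0, 0):
  seg 1: right by d5 = -20/3 → (-20/3, 0)
  seg 2: left by d10 = 217/12 → (-99/4, 0)
  seg 3: right by d2 = 18/5 → (-423/20, 0)
  seg 4: up by d9 = 127/60 → (-423/20, 127/60)
  seg 5: up by d2 = 18/5 → (-423/20, 343/60)
  seg 6: up by d9 = 127/60 → (-423/20, 47/6)
  seg 7: down by d2 = 18/5 → (-423/20, 127/30)
  seg 8: left by d1 = 13 → (-683/20, 127/30)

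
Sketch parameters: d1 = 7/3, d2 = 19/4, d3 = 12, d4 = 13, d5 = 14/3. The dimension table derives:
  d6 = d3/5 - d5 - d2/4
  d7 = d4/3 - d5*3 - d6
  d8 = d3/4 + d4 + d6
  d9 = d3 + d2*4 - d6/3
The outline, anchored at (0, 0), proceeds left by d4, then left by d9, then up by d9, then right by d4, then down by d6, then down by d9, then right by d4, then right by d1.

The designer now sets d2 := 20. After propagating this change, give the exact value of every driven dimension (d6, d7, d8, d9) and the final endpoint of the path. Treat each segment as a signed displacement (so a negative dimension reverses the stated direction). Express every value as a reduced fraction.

Apply edit: d2 := 20
  d6 = d3/5 - d5 - d2/4 = -109/15
  d7 = d4/3 - d5*3 - d6 = -12/5
  d8 = d3/4 + d4 + d6 = 131/15
  d9 = d3 + d2*4 - d6/3 = 4249/45
Walk from origin (0, 0):
  seg 1: left by d4 = 13 → (-13, 0)
  seg 2: left by d9 = 4249/45 → (-4834/45, 0)
  seg 3: up by d9 = 4249/45 → (-4834/45, 4249/45)
  seg 4: right by d4 = 13 → (-4249/45, 4249/45)
  seg 5: down by d6 = -109/15 → (-4249/45, 4576/45)
  seg 6: down by d9 = 4249/45 → (-4249/45, 109/15)
  seg 7: right by d4 = 13 → (-3664/45, 109/15)
  seg 8: right by d1 = 7/3 → (-3559/45, 109/15)

d6 = -109/15
d7 = -12/5
d8 = 131/15
d9 = 4249/45
endpoint = (-3559/45, 109/15)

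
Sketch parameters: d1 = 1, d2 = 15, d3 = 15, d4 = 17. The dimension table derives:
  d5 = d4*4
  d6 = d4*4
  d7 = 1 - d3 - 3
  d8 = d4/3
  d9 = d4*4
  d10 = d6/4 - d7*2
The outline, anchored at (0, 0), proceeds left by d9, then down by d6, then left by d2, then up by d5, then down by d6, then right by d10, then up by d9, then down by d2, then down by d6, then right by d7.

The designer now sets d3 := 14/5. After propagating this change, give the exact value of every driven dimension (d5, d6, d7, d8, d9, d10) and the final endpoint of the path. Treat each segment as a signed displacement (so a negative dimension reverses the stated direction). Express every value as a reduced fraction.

d5 = 68
d6 = 68
d7 = -24/5
d8 = 17/3
d9 = 68
d10 = 133/5
endpoint = (-306/5, -83)

Apply edit: d3 := 14/5
  d5 = d4*4 = 68
  d6 = d4*4 = 68
  d7 = 1 - d3 - 3 = -24/5
  d8 = d4/3 = 17/3
  d9 = d4*4 = 68
  d10 = d6/4 - d7*2 = 133/5
Walk from origin (0, 0):
  seg 1: left by d9 = 68 → (-68, 0)
  seg 2: down by d6 = 68 → (-68, -68)
  seg 3: left by d2 = 15 → (-83, -68)
  seg 4: up by d5 = 68 → (-83, 0)
  seg 5: down by d6 = 68 → (-83, -68)
  seg 6: right by d10 = 133/5 → (-282/5, -68)
  seg 7: up by d9 = 68 → (-282/5, 0)
  seg 8: down by d2 = 15 → (-282/5, -15)
  seg 9: down by d6 = 68 → (-282/5, -83)
  seg 10: right by d7 = -24/5 → (-306/5, -83)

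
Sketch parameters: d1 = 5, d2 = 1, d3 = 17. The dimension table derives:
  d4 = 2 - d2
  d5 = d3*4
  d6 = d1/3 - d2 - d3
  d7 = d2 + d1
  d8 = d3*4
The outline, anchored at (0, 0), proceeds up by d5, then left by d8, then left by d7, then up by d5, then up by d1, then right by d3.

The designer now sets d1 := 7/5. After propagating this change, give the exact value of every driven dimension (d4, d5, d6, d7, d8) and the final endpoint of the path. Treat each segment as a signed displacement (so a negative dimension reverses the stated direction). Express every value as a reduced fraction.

d4 = 1
d5 = 68
d6 = -263/15
d7 = 12/5
d8 = 68
endpoint = (-267/5, 687/5)

Apply edit: d1 := 7/5
  d4 = 2 - d2 = 1
  d5 = d3*4 = 68
  d6 = d1/3 - d2 - d3 = -263/15
  d7 = d2 + d1 = 12/5
  d8 = d3*4 = 68
Walk from origin (0, 0):
  seg 1: up by d5 = 68 → (0, 68)
  seg 2: left by d8 = 68 → (-68, 68)
  seg 3: left by d7 = 12/5 → (-352/5, 68)
  seg 4: up by d5 = 68 → (-352/5, 136)
  seg 5: up by d1 = 7/5 → (-352/5, 687/5)
  seg 6: right by d3 = 17 → (-267/5, 687/5)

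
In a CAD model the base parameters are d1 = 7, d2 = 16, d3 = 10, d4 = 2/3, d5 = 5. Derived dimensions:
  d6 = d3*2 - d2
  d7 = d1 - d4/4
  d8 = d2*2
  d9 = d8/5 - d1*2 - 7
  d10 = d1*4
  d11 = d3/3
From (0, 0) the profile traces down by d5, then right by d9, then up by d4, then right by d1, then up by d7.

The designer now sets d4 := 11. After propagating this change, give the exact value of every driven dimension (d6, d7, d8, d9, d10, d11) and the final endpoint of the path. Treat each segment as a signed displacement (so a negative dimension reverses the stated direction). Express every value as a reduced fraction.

Apply edit: d4 := 11
  d6 = d3*2 - d2 = 4
  d7 = d1 - d4/4 = 17/4
  d8 = d2*2 = 32
  d9 = d8/5 - d1*2 - 7 = -73/5
  d10 = d1*4 = 28
  d11 = d3/3 = 10/3
Walk from origin (0, 0):
  seg 1: down by d5 = 5 → (0, -5)
  seg 2: right by d9 = -73/5 → (-73/5, -5)
  seg 3: up by d4 = 11 → (-73/5, 6)
  seg 4: right by d1 = 7 → (-38/5, 6)
  seg 5: up by d7 = 17/4 → (-38/5, 41/4)

d6 = 4
d7 = 17/4
d8 = 32
d9 = -73/5
d10 = 28
d11 = 10/3
endpoint = (-38/5, 41/4)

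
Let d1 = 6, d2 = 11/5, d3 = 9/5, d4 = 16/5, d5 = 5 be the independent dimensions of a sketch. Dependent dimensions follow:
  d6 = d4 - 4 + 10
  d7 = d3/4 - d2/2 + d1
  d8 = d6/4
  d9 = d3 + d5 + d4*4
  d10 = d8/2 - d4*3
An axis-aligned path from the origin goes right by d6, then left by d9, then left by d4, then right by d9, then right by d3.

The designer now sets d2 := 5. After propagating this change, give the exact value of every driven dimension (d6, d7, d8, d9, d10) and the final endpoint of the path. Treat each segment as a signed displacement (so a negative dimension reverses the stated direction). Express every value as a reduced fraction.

d6 = 46/5
d7 = 79/20
d8 = 23/10
d9 = 98/5
d10 = -169/20
endpoint = (39/5, 0)

Apply edit: d2 := 5
  d6 = d4 - 4 + 10 = 46/5
  d7 = d3/4 - d2/2 + d1 = 79/20
  d8 = d6/4 = 23/10
  d9 = d3 + d5 + d4*4 = 98/5
  d10 = d8/2 - d4*3 = -169/20
Walk from origin (0, 0):
  seg 1: right by d6 = 46/5 → (46/5, 0)
  seg 2: left by d9 = 98/5 → (-52/5, 0)
  seg 3: left by d4 = 16/5 → (-68/5, 0)
  seg 4: right by d9 = 98/5 → (6, 0)
  seg 5: right by d3 = 9/5 → (39/5, 0)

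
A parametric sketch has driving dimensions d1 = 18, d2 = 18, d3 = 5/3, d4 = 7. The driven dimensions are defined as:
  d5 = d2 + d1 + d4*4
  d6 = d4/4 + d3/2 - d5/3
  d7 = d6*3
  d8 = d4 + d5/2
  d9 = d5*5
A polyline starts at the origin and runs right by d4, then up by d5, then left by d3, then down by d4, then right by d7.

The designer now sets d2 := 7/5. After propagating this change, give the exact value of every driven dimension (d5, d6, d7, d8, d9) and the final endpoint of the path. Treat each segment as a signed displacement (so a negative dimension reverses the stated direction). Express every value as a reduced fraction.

d5 = 237/5
d6 = -793/60
d7 = -793/20
d8 = 307/10
d9 = 237
endpoint = (-2059/60, 202/5)

Apply edit: d2 := 7/5
  d5 = d2 + d1 + d4*4 = 237/5
  d6 = d4/4 + d3/2 - d5/3 = -793/60
  d7 = d6*3 = -793/20
  d8 = d4 + d5/2 = 307/10
  d9 = d5*5 = 237
Walk from origin (0, 0):
  seg 1: right by d4 = 7 → (7, 0)
  seg 2: up by d5 = 237/5 → (7, 237/5)
  seg 3: left by d3 = 5/3 → (16/3, 237/5)
  seg 4: down by d4 = 7 → (16/3, 202/5)
  seg 5: right by d7 = -793/20 → (-2059/60, 202/5)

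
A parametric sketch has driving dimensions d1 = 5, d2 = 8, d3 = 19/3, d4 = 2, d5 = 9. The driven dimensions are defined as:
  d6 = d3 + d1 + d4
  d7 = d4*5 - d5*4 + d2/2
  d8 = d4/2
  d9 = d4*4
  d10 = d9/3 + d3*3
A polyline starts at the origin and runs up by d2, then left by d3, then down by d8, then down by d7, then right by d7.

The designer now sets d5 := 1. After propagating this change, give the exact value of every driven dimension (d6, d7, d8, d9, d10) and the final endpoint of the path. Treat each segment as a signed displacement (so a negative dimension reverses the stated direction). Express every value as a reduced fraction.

Apply edit: d5 := 1
  d6 = d3 + d1 + d4 = 40/3
  d7 = d4*5 - d5*4 + d2/2 = 10
  d8 = d4/2 = 1
  d9 = d4*4 = 8
  d10 = d9/3 + d3*3 = 65/3
Walk from origin (0, 0):
  seg 1: up by d2 = 8 → (0, 8)
  seg 2: left by d3 = 19/3 → (-19/3, 8)
  seg 3: down by d8 = 1 → (-19/3, 7)
  seg 4: down by d7 = 10 → (-19/3, -3)
  seg 5: right by d7 = 10 → (11/3, -3)

d6 = 40/3
d7 = 10
d8 = 1
d9 = 8
d10 = 65/3
endpoint = (11/3, -3)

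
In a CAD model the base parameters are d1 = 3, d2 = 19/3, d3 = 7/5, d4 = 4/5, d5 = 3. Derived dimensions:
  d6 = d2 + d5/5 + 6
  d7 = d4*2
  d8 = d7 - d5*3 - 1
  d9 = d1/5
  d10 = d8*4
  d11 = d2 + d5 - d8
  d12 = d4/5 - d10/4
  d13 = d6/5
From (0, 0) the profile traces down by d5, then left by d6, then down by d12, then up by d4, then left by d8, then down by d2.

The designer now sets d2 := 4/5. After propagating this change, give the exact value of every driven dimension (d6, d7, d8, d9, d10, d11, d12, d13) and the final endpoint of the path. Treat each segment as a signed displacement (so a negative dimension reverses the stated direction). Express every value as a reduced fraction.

d6 = 37/5
d7 = 8/5
d8 = -42/5
d9 = 3/5
d10 = -168/5
d11 = 61/5
d12 = 214/25
d13 = 37/25
endpoint = (1, -289/25)

Apply edit: d2 := 4/5
  d6 = d2 + d5/5 + 6 = 37/5
  d7 = d4*2 = 8/5
  d8 = d7 - d5*3 - 1 = -42/5
  d9 = d1/5 = 3/5
  d10 = d8*4 = -168/5
  d11 = d2 + d5 - d8 = 61/5
  d12 = d4/5 - d10/4 = 214/25
  d13 = d6/5 = 37/25
Walk from origin (0, 0):
  seg 1: down by d5 = 3 → (0, -3)
  seg 2: left by d6 = 37/5 → (-37/5, -3)
  seg 3: down by d12 = 214/25 → (-37/5, -289/25)
  seg 4: up by d4 = 4/5 → (-37/5, -269/25)
  seg 5: left by d8 = -42/5 → (1, -269/25)
  seg 6: down by d2 = 4/5 → (1, -289/25)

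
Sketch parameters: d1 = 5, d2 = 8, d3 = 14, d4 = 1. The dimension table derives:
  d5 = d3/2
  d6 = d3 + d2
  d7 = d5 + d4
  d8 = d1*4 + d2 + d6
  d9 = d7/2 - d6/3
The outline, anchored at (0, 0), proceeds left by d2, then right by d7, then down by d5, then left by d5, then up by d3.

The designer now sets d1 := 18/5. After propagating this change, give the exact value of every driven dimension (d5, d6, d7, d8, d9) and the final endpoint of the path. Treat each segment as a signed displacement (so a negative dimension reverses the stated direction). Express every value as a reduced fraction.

Apply edit: d1 := 18/5
  d5 = d3/2 = 7
  d6 = d3 + d2 = 22
  d7 = d5 + d4 = 8
  d8 = d1*4 + d2 + d6 = 222/5
  d9 = d7/2 - d6/3 = -10/3
Walk from origin (0, 0):
  seg 1: left by d2 = 8 → (-8, 0)
  seg 2: right by d7 = 8 → (0, 0)
  seg 3: down by d5 = 7 → (0, -7)
  seg 4: left by d5 = 7 → (-7, -7)
  seg 5: up by d3 = 14 → (-7, 7)

d5 = 7
d6 = 22
d7 = 8
d8 = 222/5
d9 = -10/3
endpoint = (-7, 7)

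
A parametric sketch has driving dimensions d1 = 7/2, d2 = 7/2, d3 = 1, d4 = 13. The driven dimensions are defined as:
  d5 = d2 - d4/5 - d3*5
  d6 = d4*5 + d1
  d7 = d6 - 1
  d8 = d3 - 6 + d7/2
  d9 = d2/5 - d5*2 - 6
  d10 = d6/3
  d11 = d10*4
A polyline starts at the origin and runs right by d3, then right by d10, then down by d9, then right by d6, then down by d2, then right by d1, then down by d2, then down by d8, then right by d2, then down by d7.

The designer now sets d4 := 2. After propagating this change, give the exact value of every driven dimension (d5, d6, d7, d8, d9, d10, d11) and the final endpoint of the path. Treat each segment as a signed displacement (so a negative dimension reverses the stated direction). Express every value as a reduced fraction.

Apply edit: d4 := 2
  d5 = d2 - d4/5 - d3*5 = -19/10
  d6 = d4*5 + d1 = 27/2
  d7 = d6 - 1 = 25/2
  d8 = d3 - 6 + d7/2 = 5/4
  d9 = d2/5 - d5*2 - 6 = -3/2
  d10 = d6/3 = 9/2
  d11 = d10*4 = 18
Walk from origin (0, 0):
  seg 1: right by d3 = 1 → (1, 0)
  seg 2: right by d10 = 9/2 → (11/2, 0)
  seg 3: down by d9 = -3/2 → (11/2, 3/2)
  seg 4: right by d6 = 27/2 → (19, 3/2)
  seg 5: down by d2 = 7/2 → (19, -2)
  seg 6: right by d1 = 7/2 → (45/2, -2)
  seg 7: down by d2 = 7/2 → (45/2, -11/2)
  seg 8: down by d8 = 5/4 → (45/2, -27/4)
  seg 9: right by d2 = 7/2 → (26, -27/4)
  seg 10: down by d7 = 25/2 → (26, -77/4)

d5 = -19/10
d6 = 27/2
d7 = 25/2
d8 = 5/4
d9 = -3/2
d10 = 9/2
d11 = 18
endpoint = (26, -77/4)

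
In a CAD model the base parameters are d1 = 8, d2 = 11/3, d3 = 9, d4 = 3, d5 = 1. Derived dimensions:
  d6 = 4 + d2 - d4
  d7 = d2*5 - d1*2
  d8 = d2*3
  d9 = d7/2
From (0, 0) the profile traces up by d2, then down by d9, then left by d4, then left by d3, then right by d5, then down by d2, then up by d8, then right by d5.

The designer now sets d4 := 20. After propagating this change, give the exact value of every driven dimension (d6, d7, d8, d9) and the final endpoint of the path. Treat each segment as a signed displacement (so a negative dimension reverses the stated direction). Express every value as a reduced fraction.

d6 = -37/3
d7 = 7/3
d8 = 11
d9 = 7/6
endpoint = (-27, 59/6)

Apply edit: d4 := 20
  d6 = 4 + d2 - d4 = -37/3
  d7 = d2*5 - d1*2 = 7/3
  d8 = d2*3 = 11
  d9 = d7/2 = 7/6
Walk from origin (0, 0):
  seg 1: up by d2 = 11/3 → (0, 11/3)
  seg 2: down by d9 = 7/6 → (0, 5/2)
  seg 3: left by d4 = 20 → (-20, 5/2)
  seg 4: left by d3 = 9 → (-29, 5/2)
  seg 5: right by d5 = 1 → (-28, 5/2)
  seg 6: down by d2 = 11/3 → (-28, -7/6)
  seg 7: up by d8 = 11 → (-28, 59/6)
  seg 8: right by d5 = 1 → (-27, 59/6)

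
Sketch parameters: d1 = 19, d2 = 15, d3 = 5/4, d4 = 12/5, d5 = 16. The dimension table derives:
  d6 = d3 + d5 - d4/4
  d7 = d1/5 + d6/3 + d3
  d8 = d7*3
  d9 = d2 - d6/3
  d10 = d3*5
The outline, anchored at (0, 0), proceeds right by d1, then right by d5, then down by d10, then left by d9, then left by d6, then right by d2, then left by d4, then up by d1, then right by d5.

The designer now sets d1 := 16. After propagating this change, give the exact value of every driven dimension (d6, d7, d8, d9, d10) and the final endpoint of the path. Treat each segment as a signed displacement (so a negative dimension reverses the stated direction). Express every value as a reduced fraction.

Apply edit: d1 := 16
  d6 = d3 + d5 - d4/4 = 333/20
  d7 = d1/5 + d6/3 + d3 = 10
  d8 = d7*3 = 30
  d9 = d2 - d6/3 = 189/20
  d10 = d3*5 = 25/4
Walk from origin (0, 0):
  seg 1: right by d1 = 16 → (16, 0)
  seg 2: right by d5 = 16 → (32, 0)
  seg 3: down by d10 = 25/4 → (32, -25/4)
  seg 4: left by d9 = 189/20 → (451/20, -25/4)
  seg 5: left by d6 = 333/20 → (59/10, -25/4)
  seg 6: right by d2 = 15 → (209/10, -25/4)
  seg 7: left by d4 = 12/5 → (37/2, -25/4)
  seg 8: up by d1 = 16 → (37/2, 39/4)
  seg 9: right by d5 = 16 → (69/2, 39/4)

d6 = 333/20
d7 = 10
d8 = 30
d9 = 189/20
d10 = 25/4
endpoint = (69/2, 39/4)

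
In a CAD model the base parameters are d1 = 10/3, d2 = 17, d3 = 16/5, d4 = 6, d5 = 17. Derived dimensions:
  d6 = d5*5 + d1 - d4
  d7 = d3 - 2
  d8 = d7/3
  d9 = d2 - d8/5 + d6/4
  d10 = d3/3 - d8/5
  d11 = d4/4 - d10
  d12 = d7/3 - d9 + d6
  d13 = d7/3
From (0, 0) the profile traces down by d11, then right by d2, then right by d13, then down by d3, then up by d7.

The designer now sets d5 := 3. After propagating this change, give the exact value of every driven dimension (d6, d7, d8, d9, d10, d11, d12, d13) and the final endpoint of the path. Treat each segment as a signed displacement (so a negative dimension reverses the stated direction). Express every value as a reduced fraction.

d6 = 37/3
d7 = 6/5
d8 = 2/5
d9 = 6001/300
d10 = 74/75
d11 = 77/150
d12 = -727/100
d13 = 2/5
endpoint = (87/5, -377/150)

Apply edit: d5 := 3
  d6 = d5*5 + d1 - d4 = 37/3
  d7 = d3 - 2 = 6/5
  d8 = d7/3 = 2/5
  d9 = d2 - d8/5 + d6/4 = 6001/300
  d10 = d3/3 - d8/5 = 74/75
  d11 = d4/4 - d10 = 77/150
  d12 = d7/3 - d9 + d6 = -727/100
  d13 = d7/3 = 2/5
Walk from origin (0, 0):
  seg 1: down by d11 = 77/150 → (0, -77/150)
  seg 2: right by d2 = 17 → (17, -77/150)
  seg 3: right by d13 = 2/5 → (87/5, -77/150)
  seg 4: down by d3 = 16/5 → (87/5, -557/150)
  seg 5: up by d7 = 6/5 → (87/5, -377/150)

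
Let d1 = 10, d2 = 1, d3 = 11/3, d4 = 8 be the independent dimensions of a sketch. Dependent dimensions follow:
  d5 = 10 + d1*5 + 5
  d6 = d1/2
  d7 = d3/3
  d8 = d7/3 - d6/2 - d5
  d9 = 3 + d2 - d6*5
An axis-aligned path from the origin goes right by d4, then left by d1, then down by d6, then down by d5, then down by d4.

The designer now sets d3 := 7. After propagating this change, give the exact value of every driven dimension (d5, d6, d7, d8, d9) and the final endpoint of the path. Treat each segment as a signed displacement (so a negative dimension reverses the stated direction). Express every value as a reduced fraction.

d5 = 65
d6 = 5
d7 = 7/3
d8 = -1201/18
d9 = -21
endpoint = (-2, -78)

Apply edit: d3 := 7
  d5 = 10 + d1*5 + 5 = 65
  d6 = d1/2 = 5
  d7 = d3/3 = 7/3
  d8 = d7/3 - d6/2 - d5 = -1201/18
  d9 = 3 + d2 - d6*5 = -21
Walk from origin (0, 0):
  seg 1: right by d4 = 8 → (8, 0)
  seg 2: left by d1 = 10 → (-2, 0)
  seg 3: down by d6 = 5 → (-2, -5)
  seg 4: down by d5 = 65 → (-2, -70)
  seg 5: down by d4 = 8 → (-2, -78)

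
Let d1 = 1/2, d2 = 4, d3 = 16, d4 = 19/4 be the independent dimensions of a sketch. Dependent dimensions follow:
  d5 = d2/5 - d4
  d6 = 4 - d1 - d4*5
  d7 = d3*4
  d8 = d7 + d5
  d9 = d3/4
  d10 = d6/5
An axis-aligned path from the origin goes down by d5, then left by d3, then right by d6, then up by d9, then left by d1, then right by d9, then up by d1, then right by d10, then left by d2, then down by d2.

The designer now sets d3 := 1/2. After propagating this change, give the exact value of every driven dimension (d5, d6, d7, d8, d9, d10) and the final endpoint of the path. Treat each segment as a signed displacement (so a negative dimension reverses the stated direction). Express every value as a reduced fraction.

d5 = -79/20
d6 = -81/4
d7 = 2
d8 = -39/20
d9 = 1/8
d10 = -81/20
endpoint = (-1167/40, 23/40)

Apply edit: d3 := 1/2
  d5 = d2/5 - d4 = -79/20
  d6 = 4 - d1 - d4*5 = -81/4
  d7 = d3*4 = 2
  d8 = d7 + d5 = -39/20
  d9 = d3/4 = 1/8
  d10 = d6/5 = -81/20
Walk from origin (0, 0):
  seg 1: down by d5 = -79/20 → (0, 79/20)
  seg 2: left by d3 = 1/2 → (-1/2, 79/20)
  seg 3: right by d6 = -81/4 → (-83/4, 79/20)
  seg 4: up by d9 = 1/8 → (-83/4, 163/40)
  seg 5: left by d1 = 1/2 → (-85/4, 163/40)
  seg 6: right by d9 = 1/8 → (-169/8, 163/40)
  seg 7: up by d1 = 1/2 → (-169/8, 183/40)
  seg 8: right by d10 = -81/20 → (-1007/40, 183/40)
  seg 9: left by d2 = 4 → (-1167/40, 183/40)
  seg 10: down by d2 = 4 → (-1167/40, 23/40)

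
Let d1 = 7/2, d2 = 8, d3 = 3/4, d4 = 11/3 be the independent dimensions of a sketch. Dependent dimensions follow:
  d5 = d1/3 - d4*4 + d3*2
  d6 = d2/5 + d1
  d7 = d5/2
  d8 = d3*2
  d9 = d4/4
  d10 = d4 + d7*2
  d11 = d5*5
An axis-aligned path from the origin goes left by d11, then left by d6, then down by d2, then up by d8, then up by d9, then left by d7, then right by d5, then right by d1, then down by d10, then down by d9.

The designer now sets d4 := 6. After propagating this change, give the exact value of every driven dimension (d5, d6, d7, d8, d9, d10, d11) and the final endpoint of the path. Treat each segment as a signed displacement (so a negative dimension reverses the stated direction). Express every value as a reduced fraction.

Apply edit: d4 := 6
  d5 = d1/3 - d4*4 + d3*2 = -64/3
  d6 = d2/5 + d1 = 51/10
  d7 = d5/2 = -32/3
  d8 = d3*2 = 3/2
  d9 = d4/4 = 3/2
  d10 = d4 + d7*2 = -46/3
  d11 = d5*5 = -320/3
Walk from origin (0, 0):
  seg 1: left by d11 = -320/3 → (320/3, 0)
  seg 2: left by d6 = 51/10 → (3047/30, 0)
  seg 3: down by d2 = 8 → (3047/30, -8)
  seg 4: up by d8 = 3/2 → (3047/30, -13/2)
  seg 5: up by d9 = 3/2 → (3047/30, -5)
  seg 6: left by d7 = -32/3 → (3367/30, -5)
  seg 7: right by d5 = -64/3 → (909/10, -5)
  seg 8: right by d1 = 7/2 → (472/5, -5)
  seg 9: down by d10 = -46/3 → (472/5, 31/3)
  seg 10: down by d9 = 3/2 → (472/5, 53/6)

d5 = -64/3
d6 = 51/10
d7 = -32/3
d8 = 3/2
d9 = 3/2
d10 = -46/3
d11 = -320/3
endpoint = (472/5, 53/6)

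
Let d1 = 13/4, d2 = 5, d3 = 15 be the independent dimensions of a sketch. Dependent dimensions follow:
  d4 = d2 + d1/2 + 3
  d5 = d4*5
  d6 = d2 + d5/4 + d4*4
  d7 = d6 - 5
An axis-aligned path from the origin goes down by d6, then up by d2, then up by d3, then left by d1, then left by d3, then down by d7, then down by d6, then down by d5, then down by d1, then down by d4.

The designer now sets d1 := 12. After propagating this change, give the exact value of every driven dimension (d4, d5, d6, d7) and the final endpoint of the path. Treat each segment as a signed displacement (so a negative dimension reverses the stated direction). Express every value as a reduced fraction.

d4 = 14
d5 = 70
d6 = 157/2
d7 = 147/2
endpoint = (-27, -613/2)

Apply edit: d1 := 12
  d4 = d2 + d1/2 + 3 = 14
  d5 = d4*5 = 70
  d6 = d2 + d5/4 + d4*4 = 157/2
  d7 = d6 - 5 = 147/2
Walk from origin (0, 0):
  seg 1: down by d6 = 157/2 → (0, -157/2)
  seg 2: up by d2 = 5 → (0, -147/2)
  seg 3: up by d3 = 15 → (0, -117/2)
  seg 4: left by d1 = 12 → (-12, -117/2)
  seg 5: left by d3 = 15 → (-27, -117/2)
  seg 6: down by d7 = 147/2 → (-27, -132)
  seg 7: down by d6 = 157/2 → (-27, -421/2)
  seg 8: down by d5 = 70 → (-27, -561/2)
  seg 9: down by d1 = 12 → (-27, -585/2)
  seg 10: down by d4 = 14 → (-27, -613/2)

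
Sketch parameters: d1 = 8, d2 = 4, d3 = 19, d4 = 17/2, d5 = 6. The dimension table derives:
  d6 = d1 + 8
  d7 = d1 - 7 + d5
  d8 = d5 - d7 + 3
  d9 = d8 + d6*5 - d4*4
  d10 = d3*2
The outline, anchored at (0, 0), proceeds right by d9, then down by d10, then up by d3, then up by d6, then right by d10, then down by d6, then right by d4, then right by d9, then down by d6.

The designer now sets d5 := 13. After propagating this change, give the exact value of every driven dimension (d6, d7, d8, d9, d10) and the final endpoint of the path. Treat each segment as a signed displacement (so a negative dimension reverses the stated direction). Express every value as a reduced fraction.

Apply edit: d5 := 13
  d6 = d1 + 8 = 16
  d7 = d1 - 7 + d5 = 14
  d8 = d5 - d7 + 3 = 2
  d9 = d8 + d6*5 - d4*4 = 48
  d10 = d3*2 = 38
Walk from origin (0, 0):
  seg 1: right by d9 = 48 → (48, 0)
  seg 2: down by d10 = 38 → (48, -38)
  seg 3: up by d3 = 19 → (48, -19)
  seg 4: up by d6 = 16 → (48, -3)
  seg 5: right by d10 = 38 → (86, -3)
  seg 6: down by d6 = 16 → (86, -19)
  seg 7: right by d4 = 17/2 → (189/2, -19)
  seg 8: right by d9 = 48 → (285/2, -19)
  seg 9: down by d6 = 16 → (285/2, -35)

d6 = 16
d7 = 14
d8 = 2
d9 = 48
d10 = 38
endpoint = (285/2, -35)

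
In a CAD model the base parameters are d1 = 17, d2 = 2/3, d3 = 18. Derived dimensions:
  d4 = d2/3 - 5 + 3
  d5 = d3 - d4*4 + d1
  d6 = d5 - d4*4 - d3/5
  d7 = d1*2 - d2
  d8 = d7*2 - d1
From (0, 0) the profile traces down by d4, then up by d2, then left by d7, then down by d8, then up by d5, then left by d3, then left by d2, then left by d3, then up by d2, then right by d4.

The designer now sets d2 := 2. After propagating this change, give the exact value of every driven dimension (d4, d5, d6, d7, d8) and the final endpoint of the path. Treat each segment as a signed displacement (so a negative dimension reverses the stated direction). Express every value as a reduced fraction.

d4 = -4/3
d5 = 121/3
d6 = 631/15
d7 = 32
d8 = 47
endpoint = (-214/3, -4/3)

Apply edit: d2 := 2
  d4 = d2/3 - 5 + 3 = -4/3
  d5 = d3 - d4*4 + d1 = 121/3
  d6 = d5 - d4*4 - d3/5 = 631/15
  d7 = d1*2 - d2 = 32
  d8 = d7*2 - d1 = 47
Walk from origin (0, 0):
  seg 1: down by d4 = -4/3 → (0, 4/3)
  seg 2: up by d2 = 2 → (0, 10/3)
  seg 3: left by d7 = 32 → (-32, 10/3)
  seg 4: down by d8 = 47 → (-32, -131/3)
  seg 5: up by d5 = 121/3 → (-32, -10/3)
  seg 6: left by d3 = 18 → (-50, -10/3)
  seg 7: left by d2 = 2 → (-52, -10/3)
  seg 8: left by d3 = 18 → (-70, -10/3)
  seg 9: up by d2 = 2 → (-70, -4/3)
  seg 10: right by d4 = -4/3 → (-214/3, -4/3)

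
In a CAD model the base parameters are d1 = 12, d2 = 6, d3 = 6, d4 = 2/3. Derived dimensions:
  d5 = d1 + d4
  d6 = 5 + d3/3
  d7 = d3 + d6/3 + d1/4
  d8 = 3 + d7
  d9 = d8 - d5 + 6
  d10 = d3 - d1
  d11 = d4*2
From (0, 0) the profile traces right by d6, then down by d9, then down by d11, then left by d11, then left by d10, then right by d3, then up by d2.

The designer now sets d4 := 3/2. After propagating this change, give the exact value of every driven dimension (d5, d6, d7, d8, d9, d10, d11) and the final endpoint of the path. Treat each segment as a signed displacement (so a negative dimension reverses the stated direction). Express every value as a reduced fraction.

Apply edit: d4 := 3/2
  d5 = d1 + d4 = 27/2
  d6 = 5 + d3/3 = 7
  d7 = d3 + d6/3 + d1/4 = 34/3
  d8 = 3 + d7 = 43/3
  d9 = d8 - d5 + 6 = 41/6
  d10 = d3 - d1 = -6
  d11 = d4*2 = 3
Walk from origin (0, 0):
  seg 1: right by d6 = 7 → (7, 0)
  seg 2: down by d9 = 41/6 → (7, -41/6)
  seg 3: down by d11 = 3 → (7, -59/6)
  seg 4: left by d11 = 3 → (4, -59/6)
  seg 5: left by d10 = -6 → (10, -59/6)
  seg 6: right by d3 = 6 → (16, -59/6)
  seg 7: up by d2 = 6 → (16, -23/6)

d5 = 27/2
d6 = 7
d7 = 34/3
d8 = 43/3
d9 = 41/6
d10 = -6
d11 = 3
endpoint = (16, -23/6)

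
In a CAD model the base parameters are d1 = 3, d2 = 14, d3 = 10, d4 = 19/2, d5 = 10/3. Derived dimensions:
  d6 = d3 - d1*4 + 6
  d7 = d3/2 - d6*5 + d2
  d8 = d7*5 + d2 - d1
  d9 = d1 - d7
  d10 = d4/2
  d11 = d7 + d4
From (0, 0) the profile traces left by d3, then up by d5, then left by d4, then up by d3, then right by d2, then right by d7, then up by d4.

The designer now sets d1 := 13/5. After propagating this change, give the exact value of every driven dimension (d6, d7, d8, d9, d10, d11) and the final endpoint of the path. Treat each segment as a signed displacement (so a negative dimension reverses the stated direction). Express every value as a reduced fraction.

d6 = 28/5
d7 = -9
d8 = -168/5
d9 = 58/5
d10 = 19/4
d11 = 1/2
endpoint = (-29/2, 137/6)

Apply edit: d1 := 13/5
  d6 = d3 - d1*4 + 6 = 28/5
  d7 = d3/2 - d6*5 + d2 = -9
  d8 = d7*5 + d2 - d1 = -168/5
  d9 = d1 - d7 = 58/5
  d10 = d4/2 = 19/4
  d11 = d7 + d4 = 1/2
Walk from origin (0, 0):
  seg 1: left by d3 = 10 → (-10, 0)
  seg 2: up by d5 = 10/3 → (-10, 10/3)
  seg 3: left by d4 = 19/2 → (-39/2, 10/3)
  seg 4: up by d3 = 10 → (-39/2, 40/3)
  seg 5: right by d2 = 14 → (-11/2, 40/3)
  seg 6: right by d7 = -9 → (-29/2, 40/3)
  seg 7: up by d4 = 19/2 → (-29/2, 137/6)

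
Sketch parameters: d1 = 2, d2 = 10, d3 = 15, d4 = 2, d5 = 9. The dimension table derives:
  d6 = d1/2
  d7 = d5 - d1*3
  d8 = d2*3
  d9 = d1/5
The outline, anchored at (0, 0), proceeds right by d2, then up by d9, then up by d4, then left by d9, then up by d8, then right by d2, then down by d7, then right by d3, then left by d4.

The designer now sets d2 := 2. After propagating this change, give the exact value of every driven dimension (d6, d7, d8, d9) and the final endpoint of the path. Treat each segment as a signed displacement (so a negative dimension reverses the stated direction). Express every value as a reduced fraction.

d6 = 1
d7 = 3
d8 = 6
d9 = 2/5
endpoint = (83/5, 27/5)

Apply edit: d2 := 2
  d6 = d1/2 = 1
  d7 = d5 - d1*3 = 3
  d8 = d2*3 = 6
  d9 = d1/5 = 2/5
Walk from origin (0, 0):
  seg 1: right by d2 = 2 → (2, 0)
  seg 2: up by d9 = 2/5 → (2, 2/5)
  seg 3: up by d4 = 2 → (2, 12/5)
  seg 4: left by d9 = 2/5 → (8/5, 12/5)
  seg 5: up by d8 = 6 → (8/5, 42/5)
  seg 6: right by d2 = 2 → (18/5, 42/5)
  seg 7: down by d7 = 3 → (18/5, 27/5)
  seg 8: right by d3 = 15 → (93/5, 27/5)
  seg 9: left by d4 = 2 → (83/5, 27/5)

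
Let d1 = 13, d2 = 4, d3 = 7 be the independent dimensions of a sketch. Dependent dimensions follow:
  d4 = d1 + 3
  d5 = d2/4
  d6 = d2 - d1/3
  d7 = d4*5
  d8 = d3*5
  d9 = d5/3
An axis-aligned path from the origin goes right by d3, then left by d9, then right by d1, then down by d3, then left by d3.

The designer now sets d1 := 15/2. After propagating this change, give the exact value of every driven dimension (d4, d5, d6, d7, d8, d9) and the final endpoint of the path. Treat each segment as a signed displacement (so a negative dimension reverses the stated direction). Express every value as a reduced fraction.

d4 = 21/2
d5 = 1
d6 = 3/2
d7 = 105/2
d8 = 35
d9 = 1/3
endpoint = (43/6, -7)

Apply edit: d1 := 15/2
  d4 = d1 + 3 = 21/2
  d5 = d2/4 = 1
  d6 = d2 - d1/3 = 3/2
  d7 = d4*5 = 105/2
  d8 = d3*5 = 35
  d9 = d5/3 = 1/3
Walk from origin (0, 0):
  seg 1: right by d3 = 7 → (7, 0)
  seg 2: left by d9 = 1/3 → (20/3, 0)
  seg 3: right by d1 = 15/2 → (85/6, 0)
  seg 4: down by d3 = 7 → (85/6, -7)
  seg 5: left by d3 = 7 → (43/6, -7)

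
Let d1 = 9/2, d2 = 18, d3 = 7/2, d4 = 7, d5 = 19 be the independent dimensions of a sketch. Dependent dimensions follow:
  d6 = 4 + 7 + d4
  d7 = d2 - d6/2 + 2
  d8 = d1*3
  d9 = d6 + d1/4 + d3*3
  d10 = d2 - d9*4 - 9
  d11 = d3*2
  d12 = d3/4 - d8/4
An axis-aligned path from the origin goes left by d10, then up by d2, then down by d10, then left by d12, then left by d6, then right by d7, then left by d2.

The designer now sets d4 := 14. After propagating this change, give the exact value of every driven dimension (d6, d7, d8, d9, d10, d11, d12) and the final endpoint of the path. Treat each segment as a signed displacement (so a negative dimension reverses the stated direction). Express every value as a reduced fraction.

d6 = 25
d7 = 15/2
d8 = 27/2
d9 = 293/8
d10 = -275/2
d11 = 7
d12 = -5/2
endpoint = (209/2, 311/2)

Apply edit: d4 := 14
  d6 = 4 + 7 + d4 = 25
  d7 = d2 - d6/2 + 2 = 15/2
  d8 = d1*3 = 27/2
  d9 = d6 + d1/4 + d3*3 = 293/8
  d10 = d2 - d9*4 - 9 = -275/2
  d11 = d3*2 = 7
  d12 = d3/4 - d8/4 = -5/2
Walk from origin (0, 0):
  seg 1: left by d10 = -275/2 → (275/2, 0)
  seg 2: up by d2 = 18 → (275/2, 18)
  seg 3: down by d10 = -275/2 → (275/2, 311/2)
  seg 4: left by d12 = -5/2 → (140, 311/2)
  seg 5: left by d6 = 25 → (115, 311/2)
  seg 6: right by d7 = 15/2 → (245/2, 311/2)
  seg 7: left by d2 = 18 → (209/2, 311/2)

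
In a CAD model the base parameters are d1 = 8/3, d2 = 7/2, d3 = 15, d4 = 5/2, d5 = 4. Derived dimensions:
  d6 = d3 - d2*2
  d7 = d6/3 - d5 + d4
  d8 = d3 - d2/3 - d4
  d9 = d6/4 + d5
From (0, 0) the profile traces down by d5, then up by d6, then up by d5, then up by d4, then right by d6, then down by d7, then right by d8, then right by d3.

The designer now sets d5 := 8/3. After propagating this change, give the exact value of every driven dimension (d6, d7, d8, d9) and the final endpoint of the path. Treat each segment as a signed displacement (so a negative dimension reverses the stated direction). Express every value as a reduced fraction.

d6 = 8
d7 = 5/2
d8 = 34/3
d9 = 14/3
endpoint = (103/3, 8)

Apply edit: d5 := 8/3
  d6 = d3 - d2*2 = 8
  d7 = d6/3 - d5 + d4 = 5/2
  d8 = d3 - d2/3 - d4 = 34/3
  d9 = d6/4 + d5 = 14/3
Walk from origin (0, 0):
  seg 1: down by d5 = 8/3 → (0, -8/3)
  seg 2: up by d6 = 8 → (0, 16/3)
  seg 3: up by d5 = 8/3 → (0, 8)
  seg 4: up by d4 = 5/2 → (0, 21/2)
  seg 5: right by d6 = 8 → (8, 21/2)
  seg 6: down by d7 = 5/2 → (8, 8)
  seg 7: right by d8 = 34/3 → (58/3, 8)
  seg 8: right by d3 = 15 → (103/3, 8)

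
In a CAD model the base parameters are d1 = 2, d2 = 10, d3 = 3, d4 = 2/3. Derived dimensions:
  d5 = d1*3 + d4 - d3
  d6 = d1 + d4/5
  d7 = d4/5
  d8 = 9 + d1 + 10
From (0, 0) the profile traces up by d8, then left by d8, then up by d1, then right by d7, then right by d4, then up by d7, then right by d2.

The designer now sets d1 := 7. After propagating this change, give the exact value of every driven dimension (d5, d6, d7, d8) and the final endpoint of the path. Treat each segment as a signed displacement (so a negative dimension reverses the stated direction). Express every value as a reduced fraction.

d5 = 56/3
d6 = 107/15
d7 = 2/15
d8 = 26
endpoint = (-76/5, 497/15)

Apply edit: d1 := 7
  d5 = d1*3 + d4 - d3 = 56/3
  d6 = d1 + d4/5 = 107/15
  d7 = d4/5 = 2/15
  d8 = 9 + d1 + 10 = 26
Walk from origin (0, 0):
  seg 1: up by d8 = 26 → (0, 26)
  seg 2: left by d8 = 26 → (-26, 26)
  seg 3: up by d1 = 7 → (-26, 33)
  seg 4: right by d7 = 2/15 → (-388/15, 33)
  seg 5: right by d4 = 2/3 → (-126/5, 33)
  seg 6: up by d7 = 2/15 → (-126/5, 497/15)
  seg 7: right by d2 = 10 → (-76/5, 497/15)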